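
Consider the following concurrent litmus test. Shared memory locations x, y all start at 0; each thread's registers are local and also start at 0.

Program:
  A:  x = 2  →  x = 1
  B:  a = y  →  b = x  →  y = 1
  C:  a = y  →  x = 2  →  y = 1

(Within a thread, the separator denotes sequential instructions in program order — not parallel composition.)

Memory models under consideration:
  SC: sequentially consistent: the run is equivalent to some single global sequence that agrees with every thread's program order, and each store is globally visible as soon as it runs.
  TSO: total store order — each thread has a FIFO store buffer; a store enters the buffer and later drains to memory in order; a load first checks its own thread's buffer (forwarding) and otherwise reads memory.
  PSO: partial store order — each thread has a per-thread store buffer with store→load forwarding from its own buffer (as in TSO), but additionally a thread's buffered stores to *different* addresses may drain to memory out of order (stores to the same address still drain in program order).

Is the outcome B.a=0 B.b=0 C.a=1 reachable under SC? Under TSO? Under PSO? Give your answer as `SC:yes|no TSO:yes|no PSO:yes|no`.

outcome vector order: (B.a,B.b,C.a)
SC (8): 0/0/0 0/0/1 0/1/0 0/1/1 0/2/0 0/2/1 1/1/0 1/2/0
TSO (8): 0/0/0 0/0/1 0/1/0 0/1/1 0/2/0 0/2/1 1/1/0 1/2/0
PSO (9): 0/0/0 0/0/1 0/1/0 0/1/1 0/2/0 0/2/1 1/0/0 1/1/0 1/2/0
target 0/0/1 ∈ {SC,TSO,PSO}

SC:yes TSO:yes PSO:yes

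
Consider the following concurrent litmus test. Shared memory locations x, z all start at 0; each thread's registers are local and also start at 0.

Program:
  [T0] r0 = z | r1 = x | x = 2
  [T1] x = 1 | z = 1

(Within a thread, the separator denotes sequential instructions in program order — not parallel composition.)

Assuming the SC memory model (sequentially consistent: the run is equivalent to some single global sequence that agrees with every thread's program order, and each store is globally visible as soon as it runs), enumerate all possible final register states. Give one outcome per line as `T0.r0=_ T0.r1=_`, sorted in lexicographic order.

outcome vector order: (T0.r0,T0.r1)
|SC outcomes| = 3

T0.r0=0 T0.r1=0
T0.r0=0 T0.r1=1
T0.r0=1 T0.r1=1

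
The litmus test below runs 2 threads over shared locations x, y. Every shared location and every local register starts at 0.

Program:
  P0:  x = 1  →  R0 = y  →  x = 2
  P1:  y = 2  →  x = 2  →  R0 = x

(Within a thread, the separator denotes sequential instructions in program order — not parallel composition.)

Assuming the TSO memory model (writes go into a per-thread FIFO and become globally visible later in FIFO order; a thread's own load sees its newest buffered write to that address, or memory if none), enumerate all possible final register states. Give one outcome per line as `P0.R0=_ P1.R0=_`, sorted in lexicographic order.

outcome vector order: (P0.R0,P1.R0)
|TSO outcomes| = 4

P0.R0=0 P1.R0=1
P0.R0=0 P1.R0=2
P0.R0=2 P1.R0=1
P0.R0=2 P1.R0=2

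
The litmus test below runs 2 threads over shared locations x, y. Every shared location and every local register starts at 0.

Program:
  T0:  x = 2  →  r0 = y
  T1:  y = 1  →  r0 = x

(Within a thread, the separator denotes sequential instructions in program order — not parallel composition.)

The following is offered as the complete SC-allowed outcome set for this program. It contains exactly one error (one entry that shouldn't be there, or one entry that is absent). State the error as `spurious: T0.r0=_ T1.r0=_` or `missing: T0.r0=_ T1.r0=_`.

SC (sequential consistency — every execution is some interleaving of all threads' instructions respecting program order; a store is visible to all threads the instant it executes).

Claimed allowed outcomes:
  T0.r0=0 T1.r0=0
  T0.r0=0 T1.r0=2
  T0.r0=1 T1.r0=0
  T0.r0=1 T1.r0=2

spurious: T0.r0=0 T1.r0=0

outcome vector order: (T0.r0,T1.r0)
[SC] allowed = {02; 10; 12}
claimed∖SC = {00}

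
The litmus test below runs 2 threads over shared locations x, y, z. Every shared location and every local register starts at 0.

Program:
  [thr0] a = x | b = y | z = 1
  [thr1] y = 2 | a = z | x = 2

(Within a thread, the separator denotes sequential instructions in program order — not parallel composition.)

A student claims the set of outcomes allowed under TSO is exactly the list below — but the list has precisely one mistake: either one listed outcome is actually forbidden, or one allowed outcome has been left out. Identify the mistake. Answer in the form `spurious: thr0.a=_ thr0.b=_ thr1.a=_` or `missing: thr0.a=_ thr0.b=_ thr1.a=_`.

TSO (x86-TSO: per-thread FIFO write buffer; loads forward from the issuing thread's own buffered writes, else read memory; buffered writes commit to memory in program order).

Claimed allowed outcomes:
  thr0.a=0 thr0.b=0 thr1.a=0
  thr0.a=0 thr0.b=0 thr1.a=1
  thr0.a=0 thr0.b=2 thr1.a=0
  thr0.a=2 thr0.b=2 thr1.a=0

missing: thr0.a=0 thr0.b=2 thr1.a=1

outcome vector order: (thr0.a,thr0.b,thr1.a)
TSO: 5 outcomes — {<0 0 0> <0 0 1> <0 2 0> <0 2 1> <2 2 0>}
TSO∖claimed = {<0 2 1>}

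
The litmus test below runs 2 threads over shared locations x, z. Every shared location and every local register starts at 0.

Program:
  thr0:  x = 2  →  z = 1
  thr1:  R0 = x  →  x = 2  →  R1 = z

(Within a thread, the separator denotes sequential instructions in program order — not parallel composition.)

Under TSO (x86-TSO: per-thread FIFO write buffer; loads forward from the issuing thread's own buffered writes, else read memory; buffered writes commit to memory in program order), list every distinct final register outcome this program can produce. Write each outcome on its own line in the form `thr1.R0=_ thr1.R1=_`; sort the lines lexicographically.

thr1.R0=0 thr1.R1=0
thr1.R0=0 thr1.R1=1
thr1.R0=2 thr1.R1=0
thr1.R0=2 thr1.R1=1

outcome vector order: (thr1.R0,thr1.R1)
|TSO outcomes| = 4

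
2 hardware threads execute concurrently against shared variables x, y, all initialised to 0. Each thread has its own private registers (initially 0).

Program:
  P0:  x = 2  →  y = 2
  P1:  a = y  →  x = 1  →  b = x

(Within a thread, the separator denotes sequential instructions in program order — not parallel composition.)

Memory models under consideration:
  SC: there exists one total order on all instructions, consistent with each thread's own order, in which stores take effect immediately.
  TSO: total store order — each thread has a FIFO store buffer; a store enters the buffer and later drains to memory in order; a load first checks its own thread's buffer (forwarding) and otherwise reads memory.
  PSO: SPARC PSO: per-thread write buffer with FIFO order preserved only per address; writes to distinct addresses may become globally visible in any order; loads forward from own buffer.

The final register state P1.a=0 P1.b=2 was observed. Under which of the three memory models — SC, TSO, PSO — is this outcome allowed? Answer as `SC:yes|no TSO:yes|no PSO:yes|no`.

SC:yes TSO:yes PSO:yes

outcome vector order: (P1.a,P1.b)
under SC → 0/1; 0/2; 2/1
under TSO → 0/1; 0/2; 2/1
under PSO → 0/1; 0/2; 2/1; 2/2
target 0/2 ∈ {SC,TSO,PSO}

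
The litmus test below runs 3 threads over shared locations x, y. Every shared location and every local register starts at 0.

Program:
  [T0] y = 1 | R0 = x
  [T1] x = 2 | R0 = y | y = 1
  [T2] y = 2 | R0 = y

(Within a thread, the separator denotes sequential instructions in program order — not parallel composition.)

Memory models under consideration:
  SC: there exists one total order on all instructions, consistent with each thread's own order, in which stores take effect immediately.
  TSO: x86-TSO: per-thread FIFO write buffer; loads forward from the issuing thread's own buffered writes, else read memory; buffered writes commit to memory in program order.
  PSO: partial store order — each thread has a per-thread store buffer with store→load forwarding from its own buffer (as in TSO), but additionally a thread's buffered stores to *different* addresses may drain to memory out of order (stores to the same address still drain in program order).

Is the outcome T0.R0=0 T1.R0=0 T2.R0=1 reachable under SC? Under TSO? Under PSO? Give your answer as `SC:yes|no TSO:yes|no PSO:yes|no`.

SC:no TSO:yes PSO:yes

outcome vector order: (T0.R0,T1.R0,T2.R0)
under SC → (0,1,1); (0,1,2); (0,2,1); (0,2,2); (2,0,1); (2,0,2); (2,1,1); (2,1,2); (2,2,1); (2,2,2)
under TSO → (0,0,1); (0,0,2); (0,1,1); (0,1,2); (0,2,1); (0,2,2); (2,0,1); (2,0,2); (2,1,1); (2,1,2); (2,2,1); (2,2,2)
under PSO → (0,0,1); (0,0,2); (0,1,1); (0,1,2); (0,2,1); (0,2,2); (2,0,1); (2,0,2); (2,1,1); (2,1,2); (2,2,1); (2,2,2)
target (0,0,1) ∈ {TSO,PSO}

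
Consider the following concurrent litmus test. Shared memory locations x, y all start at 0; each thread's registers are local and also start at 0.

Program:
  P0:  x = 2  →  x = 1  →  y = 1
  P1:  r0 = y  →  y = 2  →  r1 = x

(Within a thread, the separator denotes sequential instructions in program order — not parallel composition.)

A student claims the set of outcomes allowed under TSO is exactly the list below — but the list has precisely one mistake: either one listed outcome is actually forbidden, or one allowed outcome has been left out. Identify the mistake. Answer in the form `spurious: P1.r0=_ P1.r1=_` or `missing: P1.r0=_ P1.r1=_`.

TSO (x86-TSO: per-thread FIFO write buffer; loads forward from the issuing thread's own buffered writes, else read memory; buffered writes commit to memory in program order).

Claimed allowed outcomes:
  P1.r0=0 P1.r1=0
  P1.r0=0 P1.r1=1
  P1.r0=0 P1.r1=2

outcome vector order: (P1.r0,P1.r1)
TSO: 4 outcomes — {00, 01, 02, 11}
TSO∖claimed = {11}

missing: P1.r0=1 P1.r1=1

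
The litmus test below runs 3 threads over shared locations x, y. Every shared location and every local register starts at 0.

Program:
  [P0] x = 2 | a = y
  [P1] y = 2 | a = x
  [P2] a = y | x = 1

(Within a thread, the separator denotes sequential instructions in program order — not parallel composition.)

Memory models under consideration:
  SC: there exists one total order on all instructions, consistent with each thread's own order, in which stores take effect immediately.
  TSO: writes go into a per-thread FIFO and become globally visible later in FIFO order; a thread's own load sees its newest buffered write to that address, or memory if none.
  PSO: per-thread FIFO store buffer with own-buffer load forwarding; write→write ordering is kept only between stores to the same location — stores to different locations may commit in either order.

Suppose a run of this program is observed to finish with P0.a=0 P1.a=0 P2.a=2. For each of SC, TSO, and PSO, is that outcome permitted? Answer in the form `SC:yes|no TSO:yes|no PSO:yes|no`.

outcome vector order: (P0.a,P1.a,P2.a)
SC (10): (0,1,0); (0,1,2); (0,2,0); (0,2,2); (2,0,0); (2,0,2); (2,1,0); (2,1,2); (2,2,0); (2,2,2)
TSO (12): (0,0,0); (0,0,2); (0,1,0); (0,1,2); (0,2,0); (0,2,2); (2,0,0); (2,0,2); (2,1,0); (2,1,2); (2,2,0); (2,2,2)
PSO (12): (0,0,0); (0,0,2); (0,1,0); (0,1,2); (0,2,0); (0,2,2); (2,0,0); (2,0,2); (2,1,0); (2,1,2); (2,2,0); (2,2,2)
target (0,0,2) ∈ {TSO,PSO}

SC:no TSO:yes PSO:yes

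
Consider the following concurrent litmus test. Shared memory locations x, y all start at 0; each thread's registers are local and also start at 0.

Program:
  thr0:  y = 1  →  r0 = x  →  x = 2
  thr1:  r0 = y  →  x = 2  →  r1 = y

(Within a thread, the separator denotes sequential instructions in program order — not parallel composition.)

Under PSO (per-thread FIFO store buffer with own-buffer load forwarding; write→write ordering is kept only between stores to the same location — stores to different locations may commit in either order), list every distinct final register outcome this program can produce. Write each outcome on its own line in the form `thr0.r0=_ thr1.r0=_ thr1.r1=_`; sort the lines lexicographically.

outcome vector order: (thr0.r0,thr1.r0,thr1.r1)
|PSO outcomes| = 6

thr0.r0=0 thr1.r0=0 thr1.r1=0
thr0.r0=0 thr1.r0=0 thr1.r1=1
thr0.r0=0 thr1.r0=1 thr1.r1=1
thr0.r0=2 thr1.r0=0 thr1.r1=0
thr0.r0=2 thr1.r0=0 thr1.r1=1
thr0.r0=2 thr1.r0=1 thr1.r1=1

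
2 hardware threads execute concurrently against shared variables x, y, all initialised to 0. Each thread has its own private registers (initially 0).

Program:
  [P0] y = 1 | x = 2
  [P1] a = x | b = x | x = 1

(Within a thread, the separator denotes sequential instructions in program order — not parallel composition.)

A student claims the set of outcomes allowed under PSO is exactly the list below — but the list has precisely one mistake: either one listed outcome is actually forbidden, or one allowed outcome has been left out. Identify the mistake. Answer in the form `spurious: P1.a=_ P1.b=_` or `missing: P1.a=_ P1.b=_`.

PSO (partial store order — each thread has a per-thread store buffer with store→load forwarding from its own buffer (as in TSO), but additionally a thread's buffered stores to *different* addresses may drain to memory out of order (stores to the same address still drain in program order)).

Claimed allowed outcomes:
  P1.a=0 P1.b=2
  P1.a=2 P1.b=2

outcome vector order: (P1.a,P1.b)
under PSO → <0 0>, <0 2>, <2 2>
PSO∖claimed = {<0 0>}

missing: P1.a=0 P1.b=0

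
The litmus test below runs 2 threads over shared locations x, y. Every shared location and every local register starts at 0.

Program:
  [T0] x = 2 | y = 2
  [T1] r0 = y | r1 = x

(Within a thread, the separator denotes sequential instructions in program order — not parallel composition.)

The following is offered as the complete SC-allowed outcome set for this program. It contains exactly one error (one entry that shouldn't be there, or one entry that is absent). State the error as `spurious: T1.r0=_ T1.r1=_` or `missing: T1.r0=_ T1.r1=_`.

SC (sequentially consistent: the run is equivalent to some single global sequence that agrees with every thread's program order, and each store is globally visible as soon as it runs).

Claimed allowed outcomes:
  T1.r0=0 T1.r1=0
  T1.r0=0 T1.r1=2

outcome vector order: (T1.r0,T1.r1)
[SC] allowed = {<0 0>, <0 2>, <2 2>}
SC∖claimed = {<2 2>}

missing: T1.r0=2 T1.r1=2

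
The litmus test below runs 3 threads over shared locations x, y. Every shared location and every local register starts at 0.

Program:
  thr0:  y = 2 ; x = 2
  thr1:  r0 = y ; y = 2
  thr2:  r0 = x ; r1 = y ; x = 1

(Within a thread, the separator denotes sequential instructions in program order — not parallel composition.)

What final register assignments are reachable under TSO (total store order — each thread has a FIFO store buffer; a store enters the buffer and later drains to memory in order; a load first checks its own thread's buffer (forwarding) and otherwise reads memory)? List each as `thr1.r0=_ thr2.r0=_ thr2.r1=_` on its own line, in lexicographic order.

thr1.r0=0 thr2.r0=0 thr2.r1=0
thr1.r0=0 thr2.r0=0 thr2.r1=2
thr1.r0=0 thr2.r0=2 thr2.r1=2
thr1.r0=2 thr2.r0=0 thr2.r1=0
thr1.r0=2 thr2.r0=0 thr2.r1=2
thr1.r0=2 thr2.r0=2 thr2.r1=2

outcome vector order: (thr1.r0,thr2.r0,thr2.r1)
|TSO outcomes| = 6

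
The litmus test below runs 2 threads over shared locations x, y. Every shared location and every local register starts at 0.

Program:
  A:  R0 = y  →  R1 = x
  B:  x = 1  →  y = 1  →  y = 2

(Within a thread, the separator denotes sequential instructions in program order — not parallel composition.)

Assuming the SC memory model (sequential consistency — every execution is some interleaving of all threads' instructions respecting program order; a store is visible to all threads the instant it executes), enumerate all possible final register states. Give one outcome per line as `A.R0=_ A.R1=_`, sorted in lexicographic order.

outcome vector order: (A.R0,A.R1)
|SC outcomes| = 4

A.R0=0 A.R1=0
A.R0=0 A.R1=1
A.R0=1 A.R1=1
A.R0=2 A.R1=1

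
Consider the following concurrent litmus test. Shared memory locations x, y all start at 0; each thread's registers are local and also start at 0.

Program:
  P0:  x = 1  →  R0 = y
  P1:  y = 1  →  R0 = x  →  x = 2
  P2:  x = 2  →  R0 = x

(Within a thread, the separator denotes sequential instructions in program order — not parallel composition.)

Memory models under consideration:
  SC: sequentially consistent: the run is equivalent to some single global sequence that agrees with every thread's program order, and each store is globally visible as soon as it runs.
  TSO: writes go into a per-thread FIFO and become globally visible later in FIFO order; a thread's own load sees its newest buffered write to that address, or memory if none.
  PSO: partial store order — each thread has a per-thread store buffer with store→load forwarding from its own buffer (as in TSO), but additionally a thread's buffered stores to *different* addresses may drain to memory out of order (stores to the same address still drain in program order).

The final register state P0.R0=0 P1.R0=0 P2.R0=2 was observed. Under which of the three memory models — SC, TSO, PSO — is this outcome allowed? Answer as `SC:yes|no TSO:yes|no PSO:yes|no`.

outcome vector order: (P0.R0,P1.R0,P2.R0)
SC (9): (0,1,1), (0,1,2), (0,2,2), (1,0,1), (1,0,2), (1,1,1), (1,1,2), (1,2,1), (1,2,2)
TSO (12): (0,0,1), (0,0,2), (0,1,1), (0,1,2), (0,2,1), (0,2,2), (1,0,1), (1,0,2), (1,1,1), (1,1,2), (1,2,1), (1,2,2)
PSO (12): (0,0,1), (0,0,2), (0,1,1), (0,1,2), (0,2,1), (0,2,2), (1,0,1), (1,0,2), (1,1,1), (1,1,2), (1,2,1), (1,2,2)
target (0,0,2) ∈ {TSO,PSO}

SC:no TSO:yes PSO:yes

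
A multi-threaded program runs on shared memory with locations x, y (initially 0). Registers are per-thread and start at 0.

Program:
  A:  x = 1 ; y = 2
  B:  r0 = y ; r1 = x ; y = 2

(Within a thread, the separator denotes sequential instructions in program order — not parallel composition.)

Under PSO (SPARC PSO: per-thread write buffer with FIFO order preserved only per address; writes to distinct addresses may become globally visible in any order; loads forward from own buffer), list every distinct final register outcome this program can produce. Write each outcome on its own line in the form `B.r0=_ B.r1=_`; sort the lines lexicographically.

B.r0=0 B.r1=0
B.r0=0 B.r1=1
B.r0=2 B.r1=0
B.r0=2 B.r1=1

outcome vector order: (B.r0,B.r1)
|PSO outcomes| = 4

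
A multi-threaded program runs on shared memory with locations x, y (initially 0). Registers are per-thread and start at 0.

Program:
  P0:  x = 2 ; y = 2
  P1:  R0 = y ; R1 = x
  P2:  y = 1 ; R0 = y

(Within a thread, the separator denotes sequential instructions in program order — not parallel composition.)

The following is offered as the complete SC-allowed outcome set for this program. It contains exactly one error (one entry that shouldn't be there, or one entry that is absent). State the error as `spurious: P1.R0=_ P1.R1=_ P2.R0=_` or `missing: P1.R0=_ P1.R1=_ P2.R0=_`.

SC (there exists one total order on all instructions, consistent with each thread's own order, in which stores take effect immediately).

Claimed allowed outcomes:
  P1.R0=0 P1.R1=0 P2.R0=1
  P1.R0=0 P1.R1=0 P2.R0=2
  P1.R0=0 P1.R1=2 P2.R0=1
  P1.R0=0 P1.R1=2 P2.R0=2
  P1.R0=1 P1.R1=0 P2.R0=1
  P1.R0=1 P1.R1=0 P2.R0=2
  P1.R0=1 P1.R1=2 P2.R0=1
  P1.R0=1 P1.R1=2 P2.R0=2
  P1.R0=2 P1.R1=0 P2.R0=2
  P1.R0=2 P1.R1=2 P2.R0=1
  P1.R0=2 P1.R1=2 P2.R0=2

spurious: P1.R0=2 P1.R1=0 P2.R0=2

outcome vector order: (P1.R0,P1.R1,P2.R0)
SC (10): (0,0,1) (0,0,2) (0,2,1) (0,2,2) (1,0,1) (1,0,2) (1,2,1) (1,2,2) (2,2,1) (2,2,2)
claimed∖SC = {(2,0,2)}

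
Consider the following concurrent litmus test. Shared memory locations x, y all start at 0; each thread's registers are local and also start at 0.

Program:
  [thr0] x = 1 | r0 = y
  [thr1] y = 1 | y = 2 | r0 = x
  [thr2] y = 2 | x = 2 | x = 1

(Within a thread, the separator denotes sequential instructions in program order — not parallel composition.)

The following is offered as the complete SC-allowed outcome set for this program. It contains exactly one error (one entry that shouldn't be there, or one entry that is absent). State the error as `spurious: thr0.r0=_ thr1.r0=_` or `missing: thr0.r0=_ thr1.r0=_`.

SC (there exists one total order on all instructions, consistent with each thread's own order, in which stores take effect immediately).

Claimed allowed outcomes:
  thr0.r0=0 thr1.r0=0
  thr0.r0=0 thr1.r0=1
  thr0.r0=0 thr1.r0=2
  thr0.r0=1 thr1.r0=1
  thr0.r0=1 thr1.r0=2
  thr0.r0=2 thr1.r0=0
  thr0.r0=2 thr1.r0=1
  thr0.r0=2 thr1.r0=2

outcome vector order: (thr0.r0,thr1.r0)
SC: 7 outcomes — {01 02 11 12 20 21 22}
claimed∖SC = {00}

spurious: thr0.r0=0 thr1.r0=0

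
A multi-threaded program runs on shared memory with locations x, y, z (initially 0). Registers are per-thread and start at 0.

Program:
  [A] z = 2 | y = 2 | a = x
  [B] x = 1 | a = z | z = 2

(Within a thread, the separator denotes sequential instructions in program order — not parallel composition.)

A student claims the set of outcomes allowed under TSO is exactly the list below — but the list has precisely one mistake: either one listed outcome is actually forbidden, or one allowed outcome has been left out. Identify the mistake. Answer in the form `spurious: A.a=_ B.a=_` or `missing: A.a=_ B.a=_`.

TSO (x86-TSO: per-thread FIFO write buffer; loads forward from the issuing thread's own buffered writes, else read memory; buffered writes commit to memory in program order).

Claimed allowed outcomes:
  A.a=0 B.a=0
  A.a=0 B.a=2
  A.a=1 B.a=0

outcome vector order: (A.a,B.a)
[TSO] allowed = {<0 0>; <0 2>; <1 0>; <1 2>}
TSO∖claimed = {<1 2>}

missing: A.a=1 B.a=2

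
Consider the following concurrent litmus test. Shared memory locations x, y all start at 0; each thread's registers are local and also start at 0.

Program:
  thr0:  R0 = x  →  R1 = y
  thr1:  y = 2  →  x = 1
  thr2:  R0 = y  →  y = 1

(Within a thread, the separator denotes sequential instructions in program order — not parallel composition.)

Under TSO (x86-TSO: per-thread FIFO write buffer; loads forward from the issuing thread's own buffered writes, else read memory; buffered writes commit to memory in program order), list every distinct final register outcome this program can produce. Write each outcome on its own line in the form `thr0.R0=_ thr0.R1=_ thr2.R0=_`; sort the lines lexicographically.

thr0.R0=0 thr0.R1=0 thr2.R0=0
thr0.R0=0 thr0.R1=0 thr2.R0=2
thr0.R0=0 thr0.R1=1 thr2.R0=0
thr0.R0=0 thr0.R1=1 thr2.R0=2
thr0.R0=0 thr0.R1=2 thr2.R0=0
thr0.R0=0 thr0.R1=2 thr2.R0=2
thr0.R0=1 thr0.R1=1 thr2.R0=0
thr0.R0=1 thr0.R1=1 thr2.R0=2
thr0.R0=1 thr0.R1=2 thr2.R0=0
thr0.R0=1 thr0.R1=2 thr2.R0=2

outcome vector order: (thr0.R0,thr0.R1,thr2.R0)
|TSO outcomes| = 10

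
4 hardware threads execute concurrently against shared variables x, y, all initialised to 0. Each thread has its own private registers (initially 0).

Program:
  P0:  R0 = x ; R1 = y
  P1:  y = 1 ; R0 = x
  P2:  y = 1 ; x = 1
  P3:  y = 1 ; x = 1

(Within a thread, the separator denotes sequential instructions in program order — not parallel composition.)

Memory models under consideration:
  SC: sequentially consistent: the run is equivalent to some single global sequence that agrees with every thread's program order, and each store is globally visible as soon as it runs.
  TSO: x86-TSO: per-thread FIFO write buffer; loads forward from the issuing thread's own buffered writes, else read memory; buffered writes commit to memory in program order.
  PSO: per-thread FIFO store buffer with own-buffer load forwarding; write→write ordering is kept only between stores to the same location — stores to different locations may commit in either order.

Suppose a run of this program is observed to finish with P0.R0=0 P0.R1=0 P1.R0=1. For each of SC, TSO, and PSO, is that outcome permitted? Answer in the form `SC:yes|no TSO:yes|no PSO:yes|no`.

outcome vector order: (P0.R0,P0.R1,P1.R0)
SC: 6 outcomes — {000; 001; 010; 011; 110; 111}
TSO: 6 outcomes — {000; 001; 010; 011; 110; 111}
PSO: 8 outcomes — {000; 001; 010; 011; 100; 101; 110; 111}
target 001 ∈ {SC,TSO,PSO}

SC:yes TSO:yes PSO:yes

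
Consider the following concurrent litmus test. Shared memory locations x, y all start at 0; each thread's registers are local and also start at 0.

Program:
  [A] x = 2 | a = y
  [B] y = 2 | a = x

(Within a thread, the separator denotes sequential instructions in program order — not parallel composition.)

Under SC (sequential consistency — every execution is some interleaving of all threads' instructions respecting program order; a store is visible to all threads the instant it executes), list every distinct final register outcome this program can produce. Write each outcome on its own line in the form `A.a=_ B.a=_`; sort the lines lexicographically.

A.a=0 B.a=2
A.a=2 B.a=0
A.a=2 B.a=2

outcome vector order: (A.a,B.a)
|SC outcomes| = 3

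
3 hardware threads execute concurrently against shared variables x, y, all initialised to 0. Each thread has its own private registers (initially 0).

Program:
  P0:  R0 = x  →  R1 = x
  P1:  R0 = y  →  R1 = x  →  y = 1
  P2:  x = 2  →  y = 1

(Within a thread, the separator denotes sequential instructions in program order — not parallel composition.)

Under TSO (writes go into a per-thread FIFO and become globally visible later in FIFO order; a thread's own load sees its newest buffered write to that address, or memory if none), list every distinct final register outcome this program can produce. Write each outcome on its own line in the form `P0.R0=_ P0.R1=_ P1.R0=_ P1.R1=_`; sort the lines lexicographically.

outcome vector order: (P0.R0,P0.R1,P1.R0,P1.R1)
|TSO outcomes| = 9

P0.R0=0 P0.R1=0 P1.R0=0 P1.R1=0
P0.R0=0 P0.R1=0 P1.R0=0 P1.R1=2
P0.R0=0 P0.R1=0 P1.R0=1 P1.R1=2
P0.R0=0 P0.R1=2 P1.R0=0 P1.R1=0
P0.R0=0 P0.R1=2 P1.R0=0 P1.R1=2
P0.R0=0 P0.R1=2 P1.R0=1 P1.R1=2
P0.R0=2 P0.R1=2 P1.R0=0 P1.R1=0
P0.R0=2 P0.R1=2 P1.R0=0 P1.R1=2
P0.R0=2 P0.R1=2 P1.R0=1 P1.R1=2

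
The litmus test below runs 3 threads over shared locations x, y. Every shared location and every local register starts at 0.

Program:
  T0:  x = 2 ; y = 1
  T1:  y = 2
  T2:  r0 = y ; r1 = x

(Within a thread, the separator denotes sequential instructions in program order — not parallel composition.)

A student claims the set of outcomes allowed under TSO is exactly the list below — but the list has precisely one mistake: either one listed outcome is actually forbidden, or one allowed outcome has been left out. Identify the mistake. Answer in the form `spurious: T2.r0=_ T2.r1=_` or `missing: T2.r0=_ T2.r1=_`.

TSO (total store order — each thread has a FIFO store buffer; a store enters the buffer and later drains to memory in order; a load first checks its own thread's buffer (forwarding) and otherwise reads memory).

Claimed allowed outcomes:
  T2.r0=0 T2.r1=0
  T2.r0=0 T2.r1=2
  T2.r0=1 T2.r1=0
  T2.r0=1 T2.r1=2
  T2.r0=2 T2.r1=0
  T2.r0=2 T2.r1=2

outcome vector order: (T2.r0,T2.r1)
TSO: 5 outcomes — {0/0 0/2 1/2 2/0 2/2}
claimed∖TSO = {1/0}

spurious: T2.r0=1 T2.r1=0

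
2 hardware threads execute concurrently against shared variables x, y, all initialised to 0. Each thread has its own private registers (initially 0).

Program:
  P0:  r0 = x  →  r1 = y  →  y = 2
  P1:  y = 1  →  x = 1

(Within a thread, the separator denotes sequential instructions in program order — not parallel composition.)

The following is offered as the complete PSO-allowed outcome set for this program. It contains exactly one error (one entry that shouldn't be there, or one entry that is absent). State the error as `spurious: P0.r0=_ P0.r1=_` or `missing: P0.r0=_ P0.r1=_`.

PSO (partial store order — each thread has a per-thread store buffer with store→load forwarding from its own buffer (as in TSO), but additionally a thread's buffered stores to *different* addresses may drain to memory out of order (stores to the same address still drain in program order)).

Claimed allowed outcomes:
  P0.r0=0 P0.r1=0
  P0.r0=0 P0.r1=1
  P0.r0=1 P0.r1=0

missing: P0.r0=1 P0.r1=1

outcome vector order: (P0.r0,P0.r1)
PSO: 4 outcomes — {00 01 10 11}
PSO∖claimed = {11}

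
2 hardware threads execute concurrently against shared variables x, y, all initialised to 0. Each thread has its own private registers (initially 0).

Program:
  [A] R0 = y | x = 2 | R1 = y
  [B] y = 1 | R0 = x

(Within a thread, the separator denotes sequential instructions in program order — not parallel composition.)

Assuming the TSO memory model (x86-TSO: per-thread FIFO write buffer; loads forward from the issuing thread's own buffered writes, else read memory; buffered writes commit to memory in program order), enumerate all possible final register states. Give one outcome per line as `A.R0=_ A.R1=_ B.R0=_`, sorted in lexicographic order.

A.R0=0 A.R1=0 B.R0=0
A.R0=0 A.R1=0 B.R0=2
A.R0=0 A.R1=1 B.R0=0
A.R0=0 A.R1=1 B.R0=2
A.R0=1 A.R1=1 B.R0=0
A.R0=1 A.R1=1 B.R0=2

outcome vector order: (A.R0,A.R1,B.R0)
|TSO outcomes| = 6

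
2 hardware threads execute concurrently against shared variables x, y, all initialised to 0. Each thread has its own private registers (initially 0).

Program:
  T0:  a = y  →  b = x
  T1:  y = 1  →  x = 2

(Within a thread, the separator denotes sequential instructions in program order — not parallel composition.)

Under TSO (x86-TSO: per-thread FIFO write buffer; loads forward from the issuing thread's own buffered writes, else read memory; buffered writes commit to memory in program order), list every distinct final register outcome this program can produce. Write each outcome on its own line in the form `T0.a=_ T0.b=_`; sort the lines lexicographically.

outcome vector order: (T0.a,T0.b)
|TSO outcomes| = 4

T0.a=0 T0.b=0
T0.a=0 T0.b=2
T0.a=1 T0.b=0
T0.a=1 T0.b=2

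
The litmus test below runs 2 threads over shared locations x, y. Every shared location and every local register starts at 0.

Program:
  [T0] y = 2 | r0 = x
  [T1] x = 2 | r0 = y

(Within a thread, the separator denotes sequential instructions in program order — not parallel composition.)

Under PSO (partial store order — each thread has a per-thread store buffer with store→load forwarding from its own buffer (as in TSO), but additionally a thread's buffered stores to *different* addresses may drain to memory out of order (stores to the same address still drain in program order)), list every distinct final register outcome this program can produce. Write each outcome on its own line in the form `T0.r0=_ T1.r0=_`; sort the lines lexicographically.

T0.r0=0 T1.r0=0
T0.r0=0 T1.r0=2
T0.r0=2 T1.r0=0
T0.r0=2 T1.r0=2

outcome vector order: (T0.r0,T1.r0)
|PSO outcomes| = 4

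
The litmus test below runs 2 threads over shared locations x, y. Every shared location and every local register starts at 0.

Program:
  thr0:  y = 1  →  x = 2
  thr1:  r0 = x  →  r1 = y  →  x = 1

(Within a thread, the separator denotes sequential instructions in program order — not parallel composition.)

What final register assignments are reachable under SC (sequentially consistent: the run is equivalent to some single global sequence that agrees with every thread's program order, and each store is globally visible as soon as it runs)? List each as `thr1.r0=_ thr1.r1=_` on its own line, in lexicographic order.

outcome vector order: (thr1.r0,thr1.r1)
|SC outcomes| = 3

thr1.r0=0 thr1.r1=0
thr1.r0=0 thr1.r1=1
thr1.r0=2 thr1.r1=1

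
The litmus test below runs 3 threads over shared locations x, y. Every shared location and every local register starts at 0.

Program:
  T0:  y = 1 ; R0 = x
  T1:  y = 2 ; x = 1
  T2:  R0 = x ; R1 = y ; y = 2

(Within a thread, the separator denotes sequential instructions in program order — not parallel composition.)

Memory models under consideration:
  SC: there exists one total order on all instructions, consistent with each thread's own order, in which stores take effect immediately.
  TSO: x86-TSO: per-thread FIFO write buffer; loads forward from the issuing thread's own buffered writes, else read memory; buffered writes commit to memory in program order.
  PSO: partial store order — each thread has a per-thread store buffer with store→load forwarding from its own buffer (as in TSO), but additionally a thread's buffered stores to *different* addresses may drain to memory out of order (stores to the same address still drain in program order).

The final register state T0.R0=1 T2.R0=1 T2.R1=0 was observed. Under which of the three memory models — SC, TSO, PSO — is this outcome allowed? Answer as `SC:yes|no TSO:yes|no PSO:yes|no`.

SC:no TSO:no PSO:yes

outcome vector order: (T0.R0,T2.R0,T2.R1)
under SC → (0,0,0) (0,0,1) (0,0,2) (0,1,1) (0,1,2) (1,0,0) (1,0,1) (1,0,2) (1,1,1) (1,1,2)
under TSO → (0,0,0) (0,0,1) (0,0,2) (0,1,1) (0,1,2) (1,0,0) (1,0,1) (1,0,2) (1,1,1) (1,1,2)
under PSO → (0,0,0) (0,0,1) (0,0,2) (0,1,0) (0,1,1) (0,1,2) (1,0,0) (1,0,1) (1,0,2) (1,1,0) (1,1,1) (1,1,2)
target (1,1,0) ∈ {PSO}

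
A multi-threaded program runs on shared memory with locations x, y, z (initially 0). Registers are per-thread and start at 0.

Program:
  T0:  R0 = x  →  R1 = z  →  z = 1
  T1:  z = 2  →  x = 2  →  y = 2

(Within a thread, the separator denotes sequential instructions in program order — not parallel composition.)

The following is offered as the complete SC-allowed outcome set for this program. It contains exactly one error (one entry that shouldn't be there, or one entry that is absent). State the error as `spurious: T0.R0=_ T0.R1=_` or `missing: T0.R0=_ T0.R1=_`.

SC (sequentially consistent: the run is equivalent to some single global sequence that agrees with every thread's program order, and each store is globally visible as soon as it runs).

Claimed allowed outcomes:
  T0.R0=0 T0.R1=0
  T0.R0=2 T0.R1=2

outcome vector order: (T0.R0,T0.R1)
SC (3): <0 0>; <0 2>; <2 2>
SC∖claimed = {<0 2>}

missing: T0.R0=0 T0.R1=2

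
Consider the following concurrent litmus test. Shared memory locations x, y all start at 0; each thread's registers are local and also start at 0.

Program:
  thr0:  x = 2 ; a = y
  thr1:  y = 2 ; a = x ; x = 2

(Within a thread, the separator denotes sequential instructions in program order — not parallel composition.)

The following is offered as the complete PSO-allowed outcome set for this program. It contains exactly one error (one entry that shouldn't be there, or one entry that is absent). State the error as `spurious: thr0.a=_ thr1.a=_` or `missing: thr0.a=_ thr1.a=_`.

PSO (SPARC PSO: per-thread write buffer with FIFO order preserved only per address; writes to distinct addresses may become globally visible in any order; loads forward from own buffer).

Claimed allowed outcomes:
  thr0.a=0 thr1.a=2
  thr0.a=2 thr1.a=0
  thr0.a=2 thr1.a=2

missing: thr0.a=0 thr1.a=0

outcome vector order: (thr0.a,thr1.a)
PSO: 4 outcomes — {0/0 0/2 2/0 2/2}
PSO∖claimed = {0/0}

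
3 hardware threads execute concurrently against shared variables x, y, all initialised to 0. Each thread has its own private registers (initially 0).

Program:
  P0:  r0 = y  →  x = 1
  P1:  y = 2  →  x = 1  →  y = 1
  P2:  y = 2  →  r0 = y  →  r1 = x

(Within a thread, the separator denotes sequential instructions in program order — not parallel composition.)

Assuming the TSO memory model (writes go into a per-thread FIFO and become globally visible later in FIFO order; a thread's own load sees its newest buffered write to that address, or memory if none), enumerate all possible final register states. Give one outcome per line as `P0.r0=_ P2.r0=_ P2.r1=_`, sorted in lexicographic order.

P0.r0=0 P2.r0=1 P2.r1=1
P0.r0=0 P2.r0=2 P2.r1=0
P0.r0=0 P2.r0=2 P2.r1=1
P0.r0=1 P2.r0=1 P2.r1=1
P0.r0=1 P2.r0=2 P2.r1=0
P0.r0=1 P2.r0=2 P2.r1=1
P0.r0=2 P2.r0=1 P2.r1=1
P0.r0=2 P2.r0=2 P2.r1=0
P0.r0=2 P2.r0=2 P2.r1=1

outcome vector order: (P0.r0,P2.r0,P2.r1)
|TSO outcomes| = 9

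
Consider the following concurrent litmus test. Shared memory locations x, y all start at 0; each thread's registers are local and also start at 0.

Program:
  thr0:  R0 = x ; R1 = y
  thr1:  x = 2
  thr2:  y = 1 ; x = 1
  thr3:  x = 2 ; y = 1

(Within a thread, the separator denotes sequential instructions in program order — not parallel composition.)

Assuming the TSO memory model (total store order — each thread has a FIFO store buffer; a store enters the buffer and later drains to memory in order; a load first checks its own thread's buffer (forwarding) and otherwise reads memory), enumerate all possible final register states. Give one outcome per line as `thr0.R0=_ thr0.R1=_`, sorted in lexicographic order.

thr0.R0=0 thr0.R1=0
thr0.R0=0 thr0.R1=1
thr0.R0=1 thr0.R1=1
thr0.R0=2 thr0.R1=0
thr0.R0=2 thr0.R1=1

outcome vector order: (thr0.R0,thr0.R1)
|TSO outcomes| = 5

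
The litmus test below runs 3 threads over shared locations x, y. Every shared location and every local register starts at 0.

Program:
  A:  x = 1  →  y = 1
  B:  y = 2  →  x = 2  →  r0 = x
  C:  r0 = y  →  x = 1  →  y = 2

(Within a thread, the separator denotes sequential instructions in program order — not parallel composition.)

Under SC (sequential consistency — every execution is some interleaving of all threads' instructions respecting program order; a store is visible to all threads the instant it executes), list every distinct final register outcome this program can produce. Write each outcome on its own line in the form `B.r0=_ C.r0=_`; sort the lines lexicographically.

outcome vector order: (B.r0,C.r0)
|SC outcomes| = 6

B.r0=1 C.r0=0
B.r0=1 C.r0=1
B.r0=1 C.r0=2
B.r0=2 C.r0=0
B.r0=2 C.r0=1
B.r0=2 C.r0=2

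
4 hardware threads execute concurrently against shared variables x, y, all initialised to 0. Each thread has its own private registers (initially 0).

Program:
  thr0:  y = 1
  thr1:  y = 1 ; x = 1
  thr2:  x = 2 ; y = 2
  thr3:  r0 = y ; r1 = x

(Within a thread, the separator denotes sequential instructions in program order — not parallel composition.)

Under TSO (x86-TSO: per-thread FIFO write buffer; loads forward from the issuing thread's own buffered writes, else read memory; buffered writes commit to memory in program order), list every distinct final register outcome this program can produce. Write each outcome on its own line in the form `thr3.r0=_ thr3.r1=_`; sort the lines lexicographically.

thr3.r0=0 thr3.r1=0
thr3.r0=0 thr3.r1=1
thr3.r0=0 thr3.r1=2
thr3.r0=1 thr3.r1=0
thr3.r0=1 thr3.r1=1
thr3.r0=1 thr3.r1=2
thr3.r0=2 thr3.r1=1
thr3.r0=2 thr3.r1=2

outcome vector order: (thr3.r0,thr3.r1)
|TSO outcomes| = 8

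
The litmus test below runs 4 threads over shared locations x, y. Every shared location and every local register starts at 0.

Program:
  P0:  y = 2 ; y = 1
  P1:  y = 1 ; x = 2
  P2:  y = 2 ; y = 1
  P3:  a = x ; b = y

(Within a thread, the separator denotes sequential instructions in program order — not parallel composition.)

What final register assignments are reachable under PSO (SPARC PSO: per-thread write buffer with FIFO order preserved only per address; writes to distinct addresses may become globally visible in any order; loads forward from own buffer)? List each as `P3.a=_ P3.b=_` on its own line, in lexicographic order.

P3.a=0 P3.b=0
P3.a=0 P3.b=1
P3.a=0 P3.b=2
P3.a=2 P3.b=0
P3.a=2 P3.b=1
P3.a=2 P3.b=2

outcome vector order: (P3.a,P3.b)
|PSO outcomes| = 6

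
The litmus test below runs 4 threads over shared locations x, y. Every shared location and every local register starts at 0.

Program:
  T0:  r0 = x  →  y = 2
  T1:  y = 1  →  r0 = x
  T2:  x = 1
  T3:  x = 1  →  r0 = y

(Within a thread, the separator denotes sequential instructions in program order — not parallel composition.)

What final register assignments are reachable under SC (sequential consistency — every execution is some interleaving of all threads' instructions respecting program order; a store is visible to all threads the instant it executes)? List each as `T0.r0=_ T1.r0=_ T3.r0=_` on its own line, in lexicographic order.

T0.r0=0 T1.r0=0 T3.r0=1
T0.r0=0 T1.r0=0 T3.r0=2
T0.r0=0 T1.r0=1 T3.r0=0
T0.r0=0 T1.r0=1 T3.r0=1
T0.r0=0 T1.r0=1 T3.r0=2
T0.r0=1 T1.r0=0 T3.r0=1
T0.r0=1 T1.r0=0 T3.r0=2
T0.r0=1 T1.r0=1 T3.r0=0
T0.r0=1 T1.r0=1 T3.r0=1
T0.r0=1 T1.r0=1 T3.r0=2

outcome vector order: (T0.r0,T1.r0,T3.r0)
|SC outcomes| = 10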